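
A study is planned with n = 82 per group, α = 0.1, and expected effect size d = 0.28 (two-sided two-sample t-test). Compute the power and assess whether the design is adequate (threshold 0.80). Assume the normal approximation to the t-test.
Power ≈ 0.56; the study is underpowered (power < 0.80)

Power calculation (two-sample t-test, normal approximation):
z_β = d · √(n/2) - z_{α/2}
z_β = 0.28 · √(82/2) - 1.645
z_β = 0.28 · 6.403 - 1.645
z_β = 0.148

Power = Φ(z_β) = Φ(0.148) ≈ 0.559

Effect size d = 0.28 is small by Cohen's convention (0.2/0.5/0.8).

Threshold: power ≥ 0.80 is conventionally adequate.
Power ≈ 0.56 → the study is underpowered (power < 0.80).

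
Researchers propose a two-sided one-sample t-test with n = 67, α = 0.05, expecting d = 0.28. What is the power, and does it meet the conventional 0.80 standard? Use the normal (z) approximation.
Power ≈ 0.63; the study is underpowered (power < 0.80)

Power calculation (one-sample t-test, normal approximation):
z_β = d · √n - z_{α/2}
z_β = 0.28 · √67 - 1.960
z_β = 0.28 · 8.185 - 1.960
z_β = 0.332

Power = Φ(z_β) = Φ(0.332) ≈ 0.630

Effect size d = 0.28 is small by Cohen's convention (0.2/0.5/0.8).

Threshold: power ≥ 0.80 is conventionally adequate.
Power ≈ 0.63 → the study is underpowered (power < 0.80).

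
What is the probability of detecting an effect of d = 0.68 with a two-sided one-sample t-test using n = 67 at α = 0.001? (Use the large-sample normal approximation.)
Power ≈ 0.99

Power calculation (one-sample t-test, normal approximation):
z_β = d · √n - z_{α/2}
z_β = 0.68 · √67 - 3.291
z_β = 0.68 · 8.185 - 3.291
z_β = 2.276

Power = Φ(z_β) = Φ(2.276) ≈ 0.989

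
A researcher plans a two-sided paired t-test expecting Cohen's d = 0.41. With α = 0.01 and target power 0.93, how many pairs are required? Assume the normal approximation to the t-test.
n = 98 pairs

Sample size formula (paired t-test, normal approximation):
n = ((z_{α/2} + z_β) / d)²

z_{α/2} = 2.576 (for α = 0.01, two-sided)
z_β = 1.476 (for power = 0.93)
d = 0.41

n = ((2.576 + 1.476) / 0.41)²
n = (9.883)²
n ≈ 97.67
Round up to the next whole number: n = 98 pairs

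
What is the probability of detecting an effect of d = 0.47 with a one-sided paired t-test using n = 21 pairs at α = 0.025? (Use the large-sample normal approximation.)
Power ≈ 0.58

Power calculation (paired t-test, normal approximation):
z_β = d · √n - z_α
z_β = 0.47 · √21 - 1.960
z_β = 0.47 · 4.583 - 1.960
z_β = 0.194

Power = Φ(z_β) = Φ(0.194) ≈ 0.577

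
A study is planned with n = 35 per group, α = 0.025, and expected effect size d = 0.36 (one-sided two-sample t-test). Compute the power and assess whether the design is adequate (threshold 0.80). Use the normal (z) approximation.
Power ≈ 0.32; the study is underpowered (power < 0.80)

Power calculation (two-sample t-test, normal approximation):
z_β = d · √(n/2) - z_α
z_β = 0.36 · √(35/2) - 1.960
z_β = 0.36 · 4.183 - 1.960
z_β = -0.454

Power = Φ(z_β) = Φ(-0.454) ≈ 0.325

Effect size d = 0.36 is small by Cohen's convention (0.2/0.5/0.8).

Threshold: power ≥ 0.80 is conventionally adequate.
Power ≈ 0.32 → the study is underpowered (power < 0.80).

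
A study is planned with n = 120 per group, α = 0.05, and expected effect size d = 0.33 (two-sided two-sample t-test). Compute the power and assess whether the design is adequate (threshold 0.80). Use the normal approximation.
Power ≈ 0.72; the study is underpowered (power < 0.80)

Power calculation (two-sample t-test, normal approximation):
z_β = d · √(n/2) - z_{α/2}
z_β = 0.33 · √(120/2) - 1.960
z_β = 0.33 · 7.746 - 1.960
z_β = 0.596

Power = Φ(z_β) = Φ(0.596) ≈ 0.724

Effect size d = 0.33 is small by Cohen's convention (0.2/0.5/0.8).

Threshold: power ≥ 0.80 is conventionally adequate.
Power ≈ 0.72 → the study is underpowered (power < 0.80).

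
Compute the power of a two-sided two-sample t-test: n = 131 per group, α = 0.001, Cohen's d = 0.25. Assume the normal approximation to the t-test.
Power ≈ 0.10

Power calculation (two-sample t-test, normal approximation):
z_β = d · √(n/2) - z_{α/2}
z_β = 0.25 · √(131/2) - 3.291
z_β = 0.25 · 8.093 - 3.291
z_β = -1.267

Power = Φ(z_β) = Φ(-1.267) ≈ 0.103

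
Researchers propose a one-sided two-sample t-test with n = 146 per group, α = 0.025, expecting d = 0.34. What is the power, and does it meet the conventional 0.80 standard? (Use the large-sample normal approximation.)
Power ≈ 0.83; the study is adequately powered (power ≥ 0.80)

Power calculation (two-sample t-test, normal approximation):
z_β = d · √(n/2) - z_α
z_β = 0.34 · √(146/2) - 1.960
z_β = 0.34 · 8.544 - 1.960
z_β = 0.945

Power = Φ(z_β) = Φ(0.945) ≈ 0.828

Effect size d = 0.34 is small by Cohen's convention (0.2/0.5/0.8).

Threshold: power ≥ 0.80 is conventionally adequate.
Power ≈ 0.83 → the study is adequately powered (power ≥ 0.80).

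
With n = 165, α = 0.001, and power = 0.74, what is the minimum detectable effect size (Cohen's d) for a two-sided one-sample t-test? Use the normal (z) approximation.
d ≈ 0.31

Minimum detectable effect (one-sample t-test, normal approximation):
d = (z_{α/2} + z_β) / √n
d = (3.291 + 0.643) / √165
d = 3.934 / 12.845
d ≈ 0.31

By Cohen's convention (0.2 small / 0.5 medium / 0.8 large): small effect.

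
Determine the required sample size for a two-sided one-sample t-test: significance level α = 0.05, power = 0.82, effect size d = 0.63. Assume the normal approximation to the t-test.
n = 21

Sample size formula (one-sample t-test, normal approximation):
n = ((z_{α/2} + z_β) / d)²

z_{α/2} = 1.960 (for α = 0.05, two-sided)
z_β = 0.915 (for power = 0.82)
d = 0.63

n = ((1.960 + 0.915) / 0.63)²
n = (4.563)²
n ≈ 20.82
Round up to the next whole number: n = 21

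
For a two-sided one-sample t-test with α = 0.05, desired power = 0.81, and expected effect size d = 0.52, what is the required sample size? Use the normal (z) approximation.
n = 30

Sample size formula (one-sample t-test, normal approximation):
n = ((z_{α/2} + z_β) / d)²

z_{α/2} = 1.960 (for α = 0.05, two-sided)
z_β = 0.878 (for power = 0.81)
d = 0.52

n = ((1.960 + 0.878) / 0.52)²
n = (5.458)²
n ≈ 29.79
Round up to the next whole number: n = 30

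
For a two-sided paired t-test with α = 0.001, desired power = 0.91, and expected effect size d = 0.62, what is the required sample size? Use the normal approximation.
n = 56 pairs

Sample size formula (paired t-test, normal approximation):
n = ((z_{α/2} + z_β) / d)²

z_{α/2} = 3.291 (for α = 0.001, two-sided)
z_β = 1.341 (for power = 0.91)
d = 0.62

n = ((3.291 + 1.341) / 0.62)²
n = (7.471)²
n ≈ 55.82
Round up to the next whole number: n = 56 pairs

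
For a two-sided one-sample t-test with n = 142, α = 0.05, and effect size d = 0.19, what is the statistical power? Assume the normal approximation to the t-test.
Power ≈ 0.62

Power calculation (one-sample t-test, normal approximation):
z_β = d · √n - z_{α/2}
z_β = 0.19 · √142 - 1.960
z_β = 0.19 · 11.916 - 1.960
z_β = 0.304

Power = Φ(z_β) = Φ(0.304) ≈ 0.619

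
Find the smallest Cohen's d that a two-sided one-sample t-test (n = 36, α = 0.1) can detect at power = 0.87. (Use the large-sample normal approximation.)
d ≈ 0.46

Minimum detectable effect (one-sample t-test, normal approximation):
d = (z_{α/2} + z_β) / √n
d = (1.645 + 1.126) / √36
d = 2.771 / 6.000
d ≈ 0.46

By Cohen's convention (0.2 small / 0.5 medium / 0.8 large): small effect.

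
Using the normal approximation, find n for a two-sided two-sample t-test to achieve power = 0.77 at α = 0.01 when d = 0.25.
n = 352 per group

Sample size formula (two-sample t-test, normal approximation):
n = 2 · ((z_{α/2} + z_β) / d)²

z_{α/2} = 2.576 (for α = 0.01, two-sided)
z_β = 0.739 (for power = 0.77)
d = 0.25

n = 2 · ((2.576 + 0.739) / 0.25)²
n = 2 · (13.260)²
n ≈ 351.66
Round up to the next whole number: n = 352 per group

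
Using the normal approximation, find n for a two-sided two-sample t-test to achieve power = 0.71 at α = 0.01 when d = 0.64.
n = 48 per group

Sample size formula (two-sample t-test, normal approximation):
n = 2 · ((z_{α/2} + z_β) / d)²

z_{α/2} = 2.576 (for α = 0.01, two-sided)
z_β = 0.553 (for power = 0.71)
d = 0.64

n = 2 · ((2.576 + 0.553) / 0.64)²
n = 2 · (4.889)²
n ≈ 47.80
Round up to the next whole number: n = 48 per group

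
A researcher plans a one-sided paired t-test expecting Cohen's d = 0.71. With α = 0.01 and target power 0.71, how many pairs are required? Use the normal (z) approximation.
n = 17 pairs

Sample size formula (paired t-test, normal approximation):
n = ((z_α + z_β) / d)²

z_α = 2.326 (for α = 0.01, one-sided)
z_β = 0.553 (for power = 0.71)
d = 0.71

n = ((2.326 + 0.553) / 0.71)²
n = (4.055)²
n ≈ 16.44
Round up to the next whole number: n = 17 pairs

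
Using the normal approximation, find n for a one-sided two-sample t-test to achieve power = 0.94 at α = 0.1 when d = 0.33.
n = 148 per group

Sample size formula (two-sample t-test, normal approximation):
n = 2 · ((z_α + z_β) / d)²

z_α = 1.282 (for α = 0.1, one-sided)
z_β = 1.555 (for power = 0.94)
d = 0.33

n = 2 · ((1.282 + 1.555) / 0.33)²
n = 2 · (8.597)²
n ≈ 147.82
Round up to the next whole number: n = 148 per group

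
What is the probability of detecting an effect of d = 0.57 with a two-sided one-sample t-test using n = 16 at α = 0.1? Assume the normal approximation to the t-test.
Power ≈ 0.74

Power calculation (one-sample t-test, normal approximation):
z_β = d · √n - z_{α/2}
z_β = 0.57 · √16 - 1.645
z_β = 0.57 · 4.000 - 1.645
z_β = 0.635

Power = Φ(z_β) = Φ(0.635) ≈ 0.737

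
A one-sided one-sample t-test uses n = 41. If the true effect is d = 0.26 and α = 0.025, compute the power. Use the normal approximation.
Power ≈ 0.38

Power calculation (one-sample t-test, normal approximation):
z_β = d · √n - z_α
z_β = 0.26 · √41 - 1.960
z_β = 0.26 · 6.403 - 1.960
z_β = -0.295

Power = Φ(z_β) = Φ(-0.295) ≈ 0.384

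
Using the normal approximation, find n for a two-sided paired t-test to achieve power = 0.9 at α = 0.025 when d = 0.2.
n = 311 pairs

Sample size formula (paired t-test, normal approximation):
n = ((z_{α/2} + z_β) / d)²

z_{α/2} = 2.241 (for α = 0.025, two-sided)
z_β = 1.282 (for power = 0.9)
d = 0.2

n = ((2.241 + 1.282) / 0.2)²
n = (17.615)²
n ≈ 310.29
Round up to the next whole number: n = 311 pairs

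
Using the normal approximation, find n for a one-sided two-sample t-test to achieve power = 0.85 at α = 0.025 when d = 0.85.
n = 25 per group

Sample size formula (two-sample t-test, normal approximation):
n = 2 · ((z_α + z_β) / d)²

z_α = 1.960 (for α = 0.025, one-sided)
z_β = 1.036 (for power = 0.85)
d = 0.85

n = 2 · ((1.960 + 1.036) / 0.85)²
n = 2 · (3.525)²
n ≈ 24.85
Round up to the next whole number: n = 25 per group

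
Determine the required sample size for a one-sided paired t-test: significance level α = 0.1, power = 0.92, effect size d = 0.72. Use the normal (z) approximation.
n = 14 pairs

Sample size formula (paired t-test, normal approximation):
n = ((z_α + z_β) / d)²

z_α = 1.282 (for α = 0.1, one-sided)
z_β = 1.405 (for power = 0.92)
d = 0.72

n = ((1.282 + 1.405) / 0.72)²
n = (3.732)²
n ≈ 13.93
Round up to the next whole number: n = 14 pairs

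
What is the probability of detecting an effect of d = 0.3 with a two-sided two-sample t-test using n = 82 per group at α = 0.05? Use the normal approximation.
Power ≈ 0.48

Power calculation (two-sample t-test, normal approximation):
z_β = d · √(n/2) - z_{α/2}
z_β = 0.3 · √(82/2) - 1.960
z_β = 0.3 · 6.403 - 1.960
z_β = -0.039

Power = Φ(z_β) = Φ(-0.039) ≈ 0.484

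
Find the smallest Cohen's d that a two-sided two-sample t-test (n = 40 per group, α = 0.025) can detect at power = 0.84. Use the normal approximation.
d ≈ 0.72

Minimum detectable effect (two-sample t-test, normal approximation):
d = (z_{α/2} + z_β) / √(n/2)
d = (2.241 + 0.994) / √(40/2)
d = 3.236 / 4.472
d ≈ 0.72

By Cohen's convention (0.2 small / 0.5 medium / 0.8 large): medium effect.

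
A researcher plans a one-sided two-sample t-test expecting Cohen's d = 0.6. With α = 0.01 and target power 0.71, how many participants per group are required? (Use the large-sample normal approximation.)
n = 47 per group

Sample size formula (two-sample t-test, normal approximation):
n = 2 · ((z_α + z_β) / d)²

z_α = 2.326 (for α = 0.01, one-sided)
z_β = 0.553 (for power = 0.71)
d = 0.6

n = 2 · ((2.326 + 0.553) / 0.6)²
n = 2 · (4.798)²
n ≈ 46.04
Round up to the next whole number: n = 47 per group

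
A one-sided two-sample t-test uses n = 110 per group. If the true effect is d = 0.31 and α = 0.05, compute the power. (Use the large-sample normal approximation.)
Power ≈ 0.74

Power calculation (two-sample t-test, normal approximation):
z_β = d · √(n/2) - z_α
z_β = 0.31 · √(110/2) - 1.645
z_β = 0.31 · 7.416 - 1.645
z_β = 0.654

Power = Φ(z_β) = Φ(0.654) ≈ 0.743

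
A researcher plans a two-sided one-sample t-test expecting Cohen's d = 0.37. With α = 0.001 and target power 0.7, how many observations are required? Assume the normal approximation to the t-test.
n = 107

Sample size formula (one-sample t-test, normal approximation):
n = ((z_{α/2} + z_β) / d)²

z_{α/2} = 3.291 (for α = 0.001, two-sided)
z_β = 0.524 (for power = 0.7)
d = 0.37

n = ((3.291 + 0.524) / 0.37)²
n = (10.311)²
n ≈ 106.32
Round up to the next whole number: n = 107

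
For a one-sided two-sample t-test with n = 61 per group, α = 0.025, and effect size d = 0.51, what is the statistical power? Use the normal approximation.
Power ≈ 0.80

Power calculation (two-sample t-test, normal approximation):
z_β = d · √(n/2) - z_α
z_β = 0.51 · √(61/2) - 1.960
z_β = 0.51 · 5.523 - 1.960
z_β = 0.857

Power = Φ(z_β) = Φ(0.857) ≈ 0.804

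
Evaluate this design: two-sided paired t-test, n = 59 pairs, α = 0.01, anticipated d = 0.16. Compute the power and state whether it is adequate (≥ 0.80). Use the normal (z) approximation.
Power ≈ 0.09; the study is underpowered (power < 0.80)

Power calculation (paired t-test, normal approximation):
z_β = d · √n - z_{α/2}
z_β = 0.16 · √59 - 2.576
z_β = 0.16 · 7.681 - 2.576
z_β = -1.347

Power = Φ(z_β) = Φ(-1.347) ≈ 0.089

Effect size d = 0.16 is very small by Cohen's convention (0.2/0.5/0.8).

Threshold: power ≥ 0.80 is conventionally adequate.
Power ≈ 0.09 → the study is underpowered (power < 0.80).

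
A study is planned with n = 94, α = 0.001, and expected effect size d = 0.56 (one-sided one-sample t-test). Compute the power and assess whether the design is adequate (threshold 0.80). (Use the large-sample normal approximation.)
Power ≈ 0.99; the study is adequately powered (power ≥ 0.80)

Power calculation (one-sample t-test, normal approximation):
z_β = d · √n - z_α
z_β = 0.56 · √94 - 3.090
z_β = 0.56 · 9.695 - 3.090
z_β = 2.339

Power = Φ(z_β) = Φ(2.339) ≈ 0.990

Effect size d = 0.56 is medium by Cohen's convention (0.2/0.5/0.8).

Threshold: power ≥ 0.80 is conventionally adequate.
Power ≈ 0.99 → the study is adequately powered (power ≥ 0.80).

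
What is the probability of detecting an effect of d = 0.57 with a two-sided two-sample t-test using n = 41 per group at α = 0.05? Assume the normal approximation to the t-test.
Power ≈ 0.73

Power calculation (two-sample t-test, normal approximation):
z_β = d · √(n/2) - z_{α/2}
z_β = 0.57 · √(41/2) - 1.960
z_β = 0.57 · 4.528 - 1.960
z_β = 0.621

Power = Φ(z_β) = Φ(0.621) ≈ 0.733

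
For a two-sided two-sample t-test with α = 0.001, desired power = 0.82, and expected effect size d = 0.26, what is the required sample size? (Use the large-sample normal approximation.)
n = 524 per group

Sample size formula (two-sample t-test, normal approximation):
n = 2 · ((z_{α/2} + z_β) / d)²

z_{α/2} = 3.291 (for α = 0.001, two-sided)
z_β = 0.915 (for power = 0.82)
d = 0.26

n = 2 · ((3.291 + 0.915) / 0.26)²
n = 2 · (16.177)²
n ≈ 523.39
Round up to the next whole number: n = 524 per group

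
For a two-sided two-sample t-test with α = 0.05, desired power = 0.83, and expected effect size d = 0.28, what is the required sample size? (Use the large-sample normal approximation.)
n = 217 per group

Sample size formula (two-sample t-test, normal approximation):
n = 2 · ((z_{α/2} + z_β) / d)²

z_{α/2} = 1.960 (for α = 0.05, two-sided)
z_β = 0.954 (for power = 0.83)
d = 0.28

n = 2 · ((1.960 + 0.954) / 0.28)²
n = 2 · (10.407)²
n ≈ 216.61
Round up to the next whole number: n = 217 per group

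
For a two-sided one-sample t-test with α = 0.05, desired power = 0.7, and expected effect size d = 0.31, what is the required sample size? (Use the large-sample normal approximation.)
n = 65

Sample size formula (one-sample t-test, normal approximation):
n = ((z_{α/2} + z_β) / d)²

z_{α/2} = 1.960 (for α = 0.05, two-sided)
z_β = 0.524 (for power = 0.7)
d = 0.31

n = ((1.960 + 0.524) / 0.31)²
n = (8.013)²
n ≈ 64.21
Round up to the next whole number: n = 65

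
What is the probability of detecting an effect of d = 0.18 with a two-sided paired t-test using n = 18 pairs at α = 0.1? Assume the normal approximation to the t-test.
Power ≈ 0.19

Power calculation (paired t-test, normal approximation):
z_β = d · √n - z_{α/2}
z_β = 0.18 · √18 - 1.645
z_β = 0.18 · 4.243 - 1.645
z_β = -0.881

Power = Φ(z_β) = Φ(-0.881) ≈ 0.189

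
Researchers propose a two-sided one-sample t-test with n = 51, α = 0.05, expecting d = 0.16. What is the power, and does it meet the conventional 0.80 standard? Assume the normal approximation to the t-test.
Power ≈ 0.21; the study is underpowered (power < 0.80)

Power calculation (one-sample t-test, normal approximation):
z_β = d · √n - z_{α/2}
z_β = 0.16 · √51 - 1.960
z_β = 0.16 · 7.141 - 1.960
z_β = -0.817

Power = Φ(z_β) = Φ(-0.817) ≈ 0.207

Effect size d = 0.16 is very small by Cohen's convention (0.2/0.5/0.8).

Threshold: power ≥ 0.80 is conventionally adequate.
Power ≈ 0.21 → the study is underpowered (power < 0.80).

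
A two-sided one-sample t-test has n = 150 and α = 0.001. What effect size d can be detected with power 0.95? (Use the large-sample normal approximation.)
d ≈ 0.40

Minimum detectable effect (one-sample t-test, normal approximation):
d = (z_{α/2} + z_β) / √n
d = (3.291 + 1.645) / √150
d = 4.935 / 12.247
d ≈ 0.40

By Cohen's convention (0.2 small / 0.5 medium / 0.8 large): small effect.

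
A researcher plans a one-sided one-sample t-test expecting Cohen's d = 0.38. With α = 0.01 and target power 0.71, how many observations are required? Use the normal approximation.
n = 58

Sample size formula (one-sample t-test, normal approximation):
n = ((z_α + z_β) / d)²

z_α = 2.326 (for α = 0.01, one-sided)
z_β = 0.553 (for power = 0.71)
d = 0.38

n = ((2.326 + 0.553) / 0.38)²
n = (7.576)²
n ≈ 57.40
Round up to the next whole number: n = 58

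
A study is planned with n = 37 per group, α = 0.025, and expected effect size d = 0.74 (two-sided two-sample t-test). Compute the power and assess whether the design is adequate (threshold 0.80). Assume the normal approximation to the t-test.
Power ≈ 0.83; the study is adequately powered (power ≥ 0.80)

Power calculation (two-sample t-test, normal approximation):
z_β = d · √(n/2) - z_{α/2}
z_β = 0.74 · √(37/2) - 2.241
z_β = 0.74 · 4.301 - 2.241
z_β = 0.941

Power = Φ(z_β) = Φ(0.941) ≈ 0.827

Effect size d = 0.74 is medium by Cohen's convention (0.2/0.5/0.8).

Threshold: power ≥ 0.80 is conventionally adequate.
Power ≈ 0.83 → the study is adequately powered (power ≥ 0.80).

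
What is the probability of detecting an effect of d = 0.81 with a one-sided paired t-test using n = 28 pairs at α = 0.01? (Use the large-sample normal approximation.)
Power ≈ 0.97

Power calculation (paired t-test, normal approximation):
z_β = d · √n - z_α
z_β = 0.81 · √28 - 2.326
z_β = 0.81 · 5.292 - 2.326
z_β = 1.960

Power = Φ(z_β) = Φ(1.960) ≈ 0.975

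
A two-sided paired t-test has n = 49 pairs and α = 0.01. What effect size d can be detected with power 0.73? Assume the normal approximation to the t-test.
d ≈ 0.46

Minimum detectable effect (paired t-test, normal approximation):
d = (z_{α/2} + z_β) / √n
d = (2.576 + 0.613) / √49
d = 3.189 / 7.000
d ≈ 0.46

By Cohen's convention (0.2 small / 0.5 medium / 0.8 large): small effect.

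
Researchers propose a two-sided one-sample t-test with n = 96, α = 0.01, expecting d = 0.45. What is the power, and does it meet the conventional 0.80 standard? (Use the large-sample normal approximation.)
Power ≈ 0.97; the study is adequately powered (power ≥ 0.80)

Power calculation (one-sample t-test, normal approximation):
z_β = d · √n - z_{α/2}
z_β = 0.45 · √96 - 2.576
z_β = 0.45 · 9.798 - 2.576
z_β = 1.833

Power = Φ(z_β) = Φ(1.833) ≈ 0.967

Effect size d = 0.45 is small by Cohen's convention (0.2/0.5/0.8).

Threshold: power ≥ 0.80 is conventionally adequate.
Power ≈ 0.97 → the study is adequately powered (power ≥ 0.80).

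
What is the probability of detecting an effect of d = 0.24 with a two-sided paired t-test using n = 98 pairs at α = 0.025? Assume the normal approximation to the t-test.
Power ≈ 0.55

Power calculation (paired t-test, normal approximation):
z_β = d · √n - z_{α/2}
z_β = 0.24 · √98 - 2.241
z_β = 0.24 · 9.899 - 2.241
z_β = 0.134

Power = Φ(z_β) = Φ(0.134) ≈ 0.553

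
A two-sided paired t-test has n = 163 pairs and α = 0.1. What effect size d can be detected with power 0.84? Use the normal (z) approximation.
d ≈ 0.21

Minimum detectable effect (paired t-test, normal approximation):
d = (z_{α/2} + z_β) / √n
d = (1.645 + 0.994) / √163
d = 2.639 / 12.767
d ≈ 0.21

By Cohen's convention (0.2 small / 0.5 medium / 0.8 large): small effect.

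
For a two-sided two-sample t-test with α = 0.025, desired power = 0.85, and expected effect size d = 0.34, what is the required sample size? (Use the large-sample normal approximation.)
n = 186 per group

Sample size formula (two-sample t-test, normal approximation):
n = 2 · ((z_{α/2} + z_β) / d)²

z_{α/2} = 2.241 (for α = 0.025, two-sided)
z_β = 1.036 (for power = 0.85)
d = 0.34

n = 2 · ((2.241 + 1.036) / 0.34)²
n = 2 · (9.638)²
n ≈ 185.78
Round up to the next whole number: n = 186 per group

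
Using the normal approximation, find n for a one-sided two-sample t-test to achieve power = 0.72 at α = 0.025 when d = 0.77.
n = 22 per group

Sample size formula (two-sample t-test, normal approximation):
n = 2 · ((z_α + z_β) / d)²

z_α = 1.960 (for α = 0.025, one-sided)
z_β = 0.583 (for power = 0.72)
d = 0.77

n = 2 · ((1.960 + 0.583) / 0.77)²
n = 2 · (3.303)²
n ≈ 21.82
Round up to the next whole number: n = 22 per group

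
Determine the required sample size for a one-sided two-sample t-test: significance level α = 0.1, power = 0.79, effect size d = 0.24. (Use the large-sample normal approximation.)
n = 152 per group

Sample size formula (two-sample t-test, normal approximation):
n = 2 · ((z_α + z_β) / d)²

z_α = 1.282 (for α = 0.1, one-sided)
z_β = 0.806 (for power = 0.79)
d = 0.24

n = 2 · ((1.282 + 0.806) / 0.24)²
n = 2 · (8.700)²
n ≈ 151.38
Round up to the next whole number: n = 152 per group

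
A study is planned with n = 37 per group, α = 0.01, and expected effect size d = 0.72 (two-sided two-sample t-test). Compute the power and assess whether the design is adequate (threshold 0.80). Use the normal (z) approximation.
Power ≈ 0.70; the study is underpowered (power < 0.80)

Power calculation (two-sample t-test, normal approximation):
z_β = d · √(n/2) - z_{α/2}
z_β = 0.72 · √(37/2) - 2.576
z_β = 0.72 · 4.301 - 2.576
z_β = 0.521

Power = Φ(z_β) = Φ(0.521) ≈ 0.699

Effect size d = 0.72 is medium by Cohen's convention (0.2/0.5/0.8).

Threshold: power ≥ 0.80 is conventionally adequate.
Power ≈ 0.70 → the study is underpowered (power < 0.80).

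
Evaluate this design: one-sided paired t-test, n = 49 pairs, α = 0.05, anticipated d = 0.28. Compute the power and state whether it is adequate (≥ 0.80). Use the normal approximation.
Power ≈ 0.62; the study is underpowered (power < 0.80)

Power calculation (paired t-test, normal approximation):
z_β = d · √n - z_α
z_β = 0.28 · √49 - 1.645
z_β = 0.28 · 7.000 - 1.645
z_β = 0.315

Power = Φ(z_β) = Φ(0.315) ≈ 0.624

Effect size d = 0.28 is small by Cohen's convention (0.2/0.5/0.8).

Threshold: power ≥ 0.80 is conventionally adequate.
Power ≈ 0.62 → the study is underpowered (power < 0.80).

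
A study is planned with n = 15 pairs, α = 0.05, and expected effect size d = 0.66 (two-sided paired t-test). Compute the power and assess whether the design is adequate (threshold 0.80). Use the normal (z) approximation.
Power ≈ 0.72; the study is underpowered (power < 0.80)

Power calculation (paired t-test, normal approximation):
z_β = d · √n - z_{α/2}
z_β = 0.66 · √15 - 1.960
z_β = 0.66 · 3.873 - 1.960
z_β = 0.596

Power = Φ(z_β) = Φ(0.596) ≈ 0.724

Effect size d = 0.66 is medium by Cohen's convention (0.2/0.5/0.8).

Threshold: power ≥ 0.80 is conventionally adequate.
Power ≈ 0.72 → the study is underpowered (power < 0.80).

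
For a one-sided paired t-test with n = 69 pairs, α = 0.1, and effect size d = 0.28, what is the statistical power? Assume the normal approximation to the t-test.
Power ≈ 0.85

Power calculation (paired t-test, normal approximation):
z_β = d · √n - z_α
z_β = 0.28 · √69 - 1.282
z_β = 0.28 · 8.307 - 1.282
z_β = 1.044

Power = Φ(z_β) = Φ(1.044) ≈ 0.852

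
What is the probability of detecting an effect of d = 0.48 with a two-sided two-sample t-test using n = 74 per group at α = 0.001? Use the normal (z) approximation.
Power ≈ 0.36

Power calculation (two-sample t-test, normal approximation):
z_β = d · √(n/2) - z_{α/2}
z_β = 0.48 · √(74/2) - 3.291
z_β = 0.48 · 6.083 - 3.291
z_β = -0.371

Power = Φ(z_β) = Φ(-0.371) ≈ 0.355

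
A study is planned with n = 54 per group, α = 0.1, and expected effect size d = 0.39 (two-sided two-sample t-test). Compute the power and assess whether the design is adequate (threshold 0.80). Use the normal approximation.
Power ≈ 0.65; the study is underpowered (power < 0.80)

Power calculation (two-sample t-test, normal approximation):
z_β = d · √(n/2) - z_{α/2}
z_β = 0.39 · √(54/2) - 1.645
z_β = 0.39 · 5.196 - 1.645
z_β = 0.382

Power = Φ(z_β) = Φ(0.382) ≈ 0.649

Effect size d = 0.39 is small by Cohen's convention (0.2/0.5/0.8).

Threshold: power ≥ 0.80 is conventionally adequate.
Power ≈ 0.65 → the study is underpowered (power < 0.80).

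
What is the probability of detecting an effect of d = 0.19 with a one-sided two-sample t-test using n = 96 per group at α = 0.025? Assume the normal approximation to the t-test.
Power ≈ 0.26

Power calculation (two-sample t-test, normal approximation):
z_β = d · √(n/2) - z_α
z_β = 0.19 · √(96/2) - 1.960
z_β = 0.19 · 6.928 - 1.960
z_β = -0.644

Power = Φ(z_β) = Φ(-0.644) ≈ 0.260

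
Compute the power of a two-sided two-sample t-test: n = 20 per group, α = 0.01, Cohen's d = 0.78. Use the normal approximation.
Power ≈ 0.46

Power calculation (two-sample t-test, normal approximation):
z_β = d · √(n/2) - z_{α/2}
z_β = 0.78 · √(20/2) - 2.576
z_β = 0.78 · 3.162 - 2.576
z_β = -0.109

Power = Φ(z_β) = Φ(-0.109) ≈ 0.457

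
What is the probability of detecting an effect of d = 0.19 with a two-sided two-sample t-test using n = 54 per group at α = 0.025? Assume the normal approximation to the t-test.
Power ≈ 0.10

Power calculation (two-sample t-test, normal approximation):
z_β = d · √(n/2) - z_{α/2}
z_β = 0.19 · √(54/2) - 2.241
z_β = 0.19 · 5.196 - 2.241
z_β = -1.254

Power = Φ(z_β) = Φ(-1.254) ≈ 0.105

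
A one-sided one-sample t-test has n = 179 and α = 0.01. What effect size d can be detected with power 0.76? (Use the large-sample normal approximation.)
d ≈ 0.23

Minimum detectable effect (one-sample t-test, normal approximation):
d = (z_α + z_β) / √n
d = (2.326 + 0.706) / √179
d = 3.033 / 13.379
d ≈ 0.23

By Cohen's convention (0.2 small / 0.5 medium / 0.8 large): small effect.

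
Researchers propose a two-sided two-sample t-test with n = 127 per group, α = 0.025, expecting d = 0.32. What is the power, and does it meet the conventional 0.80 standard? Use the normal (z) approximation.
Power ≈ 0.62; the study is underpowered (power < 0.80)

Power calculation (two-sample t-test, normal approximation):
z_β = d · √(n/2) - z_{α/2}
z_β = 0.32 · √(127/2) - 2.241
z_β = 0.32 · 7.969 - 2.241
z_β = 0.309

Power = Φ(z_β) = Φ(0.309) ≈ 0.621

Effect size d = 0.32 is small by Cohen's convention (0.2/0.5/0.8).

Threshold: power ≥ 0.80 is conventionally adequate.
Power ≈ 0.62 → the study is underpowered (power < 0.80).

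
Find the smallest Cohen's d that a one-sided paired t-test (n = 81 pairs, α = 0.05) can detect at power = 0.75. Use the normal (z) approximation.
d ≈ 0.26

Minimum detectable effect (paired t-test, normal approximation):
d = (z_α + z_β) / √n
d = (1.645 + 0.674) / √81
d = 2.319 / 9.000
d ≈ 0.26

By Cohen's convention (0.2 small / 0.5 medium / 0.8 large): small effect.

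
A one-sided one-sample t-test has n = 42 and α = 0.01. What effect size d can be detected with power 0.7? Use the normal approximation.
d ≈ 0.44

Minimum detectable effect (one-sample t-test, normal approximation):
d = (z_α + z_β) / √n
d = (2.326 + 0.524) / √42
d = 2.851 / 6.481
d ≈ 0.44

By Cohen's convention (0.2 small / 0.5 medium / 0.8 large): small effect.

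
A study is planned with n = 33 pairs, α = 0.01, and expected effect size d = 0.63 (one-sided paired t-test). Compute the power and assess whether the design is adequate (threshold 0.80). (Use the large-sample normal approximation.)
Power ≈ 0.90; the study is adequately powered (power ≥ 0.80)

Power calculation (paired t-test, normal approximation):
z_β = d · √n - z_α
z_β = 0.63 · √33 - 2.326
z_β = 0.63 · 5.745 - 2.326
z_β = 1.293

Power = Φ(z_β) = Φ(1.293) ≈ 0.902

Effect size d = 0.63 is medium by Cohen's convention (0.2/0.5/0.8).

Threshold: power ≥ 0.80 is conventionally adequate.
Power ≈ 0.90 → the study is adequately powered (power ≥ 0.80).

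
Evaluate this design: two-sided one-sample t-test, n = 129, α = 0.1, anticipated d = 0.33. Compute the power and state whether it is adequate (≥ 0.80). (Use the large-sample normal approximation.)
Power ≈ 0.98; the study is adequately powered (power ≥ 0.80)

Power calculation (one-sample t-test, normal approximation):
z_β = d · √n - z_{α/2}
z_β = 0.33 · √129 - 1.645
z_β = 0.33 · 11.358 - 1.645
z_β = 2.103

Power = Φ(z_β) = Φ(2.103) ≈ 0.982

Effect size d = 0.33 is small by Cohen's convention (0.2/0.5/0.8).

Threshold: power ≥ 0.80 is conventionally adequate.
Power ≈ 0.98 → the study is adequately powered (power ≥ 0.80).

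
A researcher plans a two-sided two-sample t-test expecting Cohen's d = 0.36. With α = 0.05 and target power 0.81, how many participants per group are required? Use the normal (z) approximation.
n = 125 per group

Sample size formula (two-sample t-test, normal approximation):
n = 2 · ((z_{α/2} + z_β) / d)²

z_{α/2} = 1.960 (for α = 0.05, two-sided)
z_β = 0.878 (for power = 0.81)
d = 0.36

n = 2 · ((1.960 + 0.878) / 0.36)²
n = 2 · (7.883)²
n ≈ 124.28
Round up to the next whole number: n = 125 per group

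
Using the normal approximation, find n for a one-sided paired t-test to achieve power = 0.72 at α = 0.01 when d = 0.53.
n = 31 pairs

Sample size formula (paired t-test, normal approximation):
n = ((z_α + z_β) / d)²

z_α = 2.326 (for α = 0.01, one-sided)
z_β = 0.583 (for power = 0.72)
d = 0.53

n = ((2.326 + 0.583) / 0.53)²
n = (5.489)²
n ≈ 30.13
Round up to the next whole number: n = 31 pairs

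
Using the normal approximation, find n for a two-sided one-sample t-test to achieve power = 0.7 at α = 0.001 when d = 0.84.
n = 21

Sample size formula (one-sample t-test, normal approximation):
n = ((z_{α/2} + z_β) / d)²

z_{α/2} = 3.291 (for α = 0.001, two-sided)
z_β = 0.524 (for power = 0.7)
d = 0.84

n = ((3.291 + 0.524) / 0.84)²
n = (4.542)²
n ≈ 20.63
Round up to the next whole number: n = 21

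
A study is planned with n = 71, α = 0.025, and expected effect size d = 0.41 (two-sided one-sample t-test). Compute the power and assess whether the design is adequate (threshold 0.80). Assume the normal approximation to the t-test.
Power ≈ 0.89; the study is adequately powered (power ≥ 0.80)

Power calculation (one-sample t-test, normal approximation):
z_β = d · √n - z_{α/2}
z_β = 0.41 · √71 - 2.241
z_β = 0.41 · 8.426 - 2.241
z_β = 1.213

Power = Φ(z_β) = Φ(1.213) ≈ 0.887

Effect size d = 0.41 is small by Cohen's convention (0.2/0.5/0.8).

Threshold: power ≥ 0.80 is conventionally adequate.
Power ≈ 0.89 → the study is adequately powered (power ≥ 0.80).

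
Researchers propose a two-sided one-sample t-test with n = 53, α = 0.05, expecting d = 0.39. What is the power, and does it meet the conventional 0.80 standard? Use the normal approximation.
Power ≈ 0.81; the study is adequately powered (power ≥ 0.80)

Power calculation (one-sample t-test, normal approximation):
z_β = d · √n - z_{α/2}
z_β = 0.39 · √53 - 1.960
z_β = 0.39 · 7.280 - 1.960
z_β = 0.879

Power = Φ(z_β) = Φ(0.879) ≈ 0.810

Effect size d = 0.39 is small by Cohen's convention (0.2/0.5/0.8).

Threshold: power ≥ 0.80 is conventionally adequate.
Power ≈ 0.81 → the study is adequately powered (power ≥ 0.80).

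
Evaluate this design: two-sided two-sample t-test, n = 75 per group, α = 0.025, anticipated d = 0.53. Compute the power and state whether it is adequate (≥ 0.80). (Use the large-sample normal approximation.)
Power ≈ 0.84; the study is adequately powered (power ≥ 0.80)

Power calculation (two-sample t-test, normal approximation):
z_β = d · √(n/2) - z_{α/2}
z_β = 0.53 · √(75/2) - 2.241
z_β = 0.53 · 6.124 - 2.241
z_β = 1.004

Power = Φ(z_β) = Φ(1.004) ≈ 0.842

Effect size d = 0.53 is medium by Cohen's convention (0.2/0.5/0.8).

Threshold: power ≥ 0.80 is conventionally adequate.
Power ≈ 0.84 → the study is adequately powered (power ≥ 0.80).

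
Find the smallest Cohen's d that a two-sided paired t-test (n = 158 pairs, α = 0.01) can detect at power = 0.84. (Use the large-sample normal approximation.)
d ≈ 0.28

Minimum detectable effect (paired t-test, normal approximation):
d = (z_{α/2} + z_β) / √n
d = (2.576 + 0.994) / √158
d = 3.570 / 12.570
d ≈ 0.28

By Cohen's convention (0.2 small / 0.5 medium / 0.8 large): small effect.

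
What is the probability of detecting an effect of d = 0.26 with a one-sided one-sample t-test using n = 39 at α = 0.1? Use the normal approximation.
Power ≈ 0.63

Power calculation (one-sample t-test, normal approximation):
z_β = d · √n - z_α
z_β = 0.26 · √39 - 1.282
z_β = 0.26 · 6.245 - 1.282
z_β = 0.342

Power = Φ(z_β) = Φ(0.342) ≈ 0.634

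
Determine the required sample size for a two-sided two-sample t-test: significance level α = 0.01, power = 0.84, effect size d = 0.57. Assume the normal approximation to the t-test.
n = 79 per group

Sample size formula (two-sample t-test, normal approximation):
n = 2 · ((z_{α/2} + z_β) / d)²

z_{α/2} = 2.576 (for α = 0.01, two-sided)
z_β = 0.994 (for power = 0.84)
d = 0.57

n = 2 · ((2.576 + 0.994) / 0.57)²
n = 2 · (6.263)²
n ≈ 78.45
Round up to the next whole number: n = 79 per group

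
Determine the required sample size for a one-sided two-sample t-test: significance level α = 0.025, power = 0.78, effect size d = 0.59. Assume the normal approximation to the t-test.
n = 43 per group

Sample size formula (two-sample t-test, normal approximation):
n = 2 · ((z_α + z_β) / d)²

z_α = 1.960 (for α = 0.025, one-sided)
z_β = 0.772 (for power = 0.78)
d = 0.59

n = 2 · ((1.960 + 0.772) / 0.59)²
n = 2 · (4.631)²
n ≈ 42.89
Round up to the next whole number: n = 43 per group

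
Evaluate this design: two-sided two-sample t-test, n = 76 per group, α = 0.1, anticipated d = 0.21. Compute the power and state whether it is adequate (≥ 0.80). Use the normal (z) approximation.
Power ≈ 0.36; the study is underpowered (power < 0.80)

Power calculation (two-sample t-test, normal approximation):
z_β = d · √(n/2) - z_{α/2}
z_β = 0.21 · √(76/2) - 1.645
z_β = 0.21 · 6.164 - 1.645
z_β = -0.350

Power = Φ(z_β) = Φ(-0.350) ≈ 0.363

Effect size d = 0.21 is small by Cohen's convention (0.2/0.5/0.8).

Threshold: power ≥ 0.80 is conventionally adequate.
Power ≈ 0.36 → the study is underpowered (power < 0.80).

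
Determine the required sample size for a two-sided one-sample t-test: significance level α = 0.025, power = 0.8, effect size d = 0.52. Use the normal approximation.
n = 36

Sample size formula (one-sample t-test, normal approximation):
n = ((z_{α/2} + z_β) / d)²

z_{α/2} = 2.241 (for α = 0.025, two-sided)
z_β = 0.842 (for power = 0.8)
d = 0.52

n = ((2.241 + 0.842) / 0.52)²
n = (5.929)²
n ≈ 35.15
Round up to the next whole number: n = 36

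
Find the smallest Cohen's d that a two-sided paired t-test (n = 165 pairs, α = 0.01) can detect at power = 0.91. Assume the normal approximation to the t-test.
d ≈ 0.30

Minimum detectable effect (paired t-test, normal approximation):
d = (z_{α/2} + z_β) / √n
d = (2.576 + 1.341) / √165
d = 3.917 / 12.845
d ≈ 0.30

By Cohen's convention (0.2 small / 0.5 medium / 0.8 large): small effect.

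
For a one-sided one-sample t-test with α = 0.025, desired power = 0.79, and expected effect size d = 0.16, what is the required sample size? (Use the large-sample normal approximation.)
n = 299

Sample size formula (one-sample t-test, normal approximation):
n = ((z_α + z_β) / d)²

z_α = 1.960 (for α = 0.025, one-sided)
z_β = 0.806 (for power = 0.79)
d = 0.16

n = ((1.960 + 0.806) / 0.16)²
n = (17.288)²
n ≈ 298.87
Round up to the next whole number: n = 299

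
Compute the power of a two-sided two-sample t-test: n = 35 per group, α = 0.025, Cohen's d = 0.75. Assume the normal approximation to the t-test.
Power ≈ 0.81

Power calculation (two-sample t-test, normal approximation):
z_β = d · √(n/2) - z_{α/2}
z_β = 0.75 · √(35/2) - 2.241
z_β = 0.75 · 4.183 - 2.241
z_β = 0.896

Power = Φ(z_β) = Φ(0.896) ≈ 0.815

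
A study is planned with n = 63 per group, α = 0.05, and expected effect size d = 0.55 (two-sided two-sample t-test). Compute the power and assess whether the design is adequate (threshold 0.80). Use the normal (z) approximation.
Power ≈ 0.87; the study is adequately powered (power ≥ 0.80)

Power calculation (two-sample t-test, normal approximation):
z_β = d · √(n/2) - z_{α/2}
z_β = 0.55 · √(63/2) - 1.960
z_β = 0.55 · 5.612 - 1.960
z_β = 1.127

Power = Φ(z_β) = Φ(1.127) ≈ 0.870

Effect size d = 0.55 is medium by Cohen's convention (0.2/0.5/0.8).

Threshold: power ≥ 0.80 is conventionally adequate.
Power ≈ 0.87 → the study is adequately powered (power ≥ 0.80).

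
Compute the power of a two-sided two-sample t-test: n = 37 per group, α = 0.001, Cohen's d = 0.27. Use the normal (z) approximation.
Power ≈ 0.02

Power calculation (two-sample t-test, normal approximation):
z_β = d · √(n/2) - z_{α/2}
z_β = 0.27 · √(37/2) - 3.291
z_β = 0.27 · 4.301 - 3.291
z_β = -2.129

Power = Φ(z_β) = Φ(-2.129) ≈ 0.017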